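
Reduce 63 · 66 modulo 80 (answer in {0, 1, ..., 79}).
78

Both factors are already reduced mod 80. 63 · 66 = 4158. Dividing by 80: 4158 = 51·80 + 78. So (63 · 66) mod 80 = 78.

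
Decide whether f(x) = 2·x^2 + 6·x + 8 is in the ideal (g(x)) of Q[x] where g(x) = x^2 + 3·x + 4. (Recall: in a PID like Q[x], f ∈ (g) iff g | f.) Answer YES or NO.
In Q[x] the ideal (g) consists of all multiples of g, so f ∈ (g) iff g | f, i.e. iff the remainder of f on division by g is 0. Divide f by g (g is monic, so eliminate the leading term of the running remainder at each step):
  leading term 2·x^2: subtract (2)·g(x) = 2·x^2 + 6·x + 8, leaving 0
The remainder is 0, so f(x) = g(x) · h(x) with h(x) = 2. Hence g | f, i.e. f ∈ (g).

Final answer: YES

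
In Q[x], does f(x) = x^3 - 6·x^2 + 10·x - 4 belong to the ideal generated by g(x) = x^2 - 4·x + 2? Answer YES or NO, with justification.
YES

In Q[x] the ideal (g) consists of all multiples of g, so f ∈ (g) iff g | f, i.e. iff the remainder of f on division by g is 0. Divide f by g (g is monic, so eliminate the leading term of the running remainder at each step):
  leading term x^3: subtract (x)·g(x) = x^3 - 4·x^2 + 2·x, leaving -2·x^2 + 8·x - 4
  leading term -2·x^2: subtract (-2)·g(x) = -2·x^2 + 8·x - 4, leaving 0
The remainder is 0, so f(x) = g(x) · h(x) with h(x) = x - 2. Hence g | f, i.e. f ∈ (g).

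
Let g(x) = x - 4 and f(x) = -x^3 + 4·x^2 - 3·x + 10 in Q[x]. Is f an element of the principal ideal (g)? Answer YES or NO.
In Q[x] the ideal (g) consists of all multiples of g, so f ∈ (g) iff g | f, i.e. iff the remainder of f on division by g is 0. Divide f by g (g is monic, so eliminate the leading term of the running remainder at each step):
  leading term -x^3: subtract (-x^2)·g(x) = -x^3 + 4·x^2, leaving 10 - 3·x
  leading term -3·x: subtract (-3)·g(x) = 12 - 3·x, leaving -2
The remainder r(x) = -2 ≠ 0 (and deg r < deg g), so g ∤ f, i.e. f ∉ (g).

Final answer: NO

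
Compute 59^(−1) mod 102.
Apply the extended Euclidean algorithm to (102, 59), tracking rows (r, s, t) with s·102 + t·59 = r. Each division r_prev = q·r_cur + r_new produces the new row as (previous row) − q·(current row):
  row A: (102, 1, 0)   [1·102 + 0·59 = 102]
  row B: (59, 0, 1)   [0·102 + 1·59 = 59]
  102 = 1·59 + 43   → row C = row A − 1·row B = (43, 1, −1)   [check: 1·102 − 1·59 = 43]
  59 = 1·43 + 16   → row D = row B − 1·row C = (16, −1, 2)   [check: −1·102 + 2·59 = 16]
  43 = 2·16 + 11   → row E = row C − 2·row D = (11, 3, −5)   [check: 3·102 − 5·59 = 11]
  16 = 1·11 + 5   → row F = row D − 1·row E = (5, −4, 7)   [check: −4·102 + 7·59 = 5]
  11 = 2·5 + 1   → row G = row E − 2·row F = (1, 11, −19)   [check: 11·102 − 19·59 = 1]
  5 = 5·1 + 0   → remainder 0, stop. gcd = 1 (last nonzero row G).
The gcd is 1, so 59 is invertible mod 102. The last nonzero row gives 11·102 − 19·59 = 1, so t = −19. So 59^(−1) ≡ −19 ≡ 83 (mod 102). Verify: 59 · 83 = 4897 ≡ 1 (mod 102). ✓

Final answer: 59^(−1) ≡ 83 (mod 102)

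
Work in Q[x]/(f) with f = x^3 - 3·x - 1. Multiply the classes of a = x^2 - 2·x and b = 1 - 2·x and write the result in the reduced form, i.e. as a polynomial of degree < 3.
First multiply in Q[x] without reducing: a · b = -2·x^3 + 5·x^2 - 2·x. Now divide by f(x) = x^3 - 3·x - 1, eliminating the leading term at each step:
  leading term -2·x^3: subtract (-2)·f(x) = -2·x^3 + 6·x + 2, leaving 5·x^2 - 8·x - 2
The degree is now < 3, so this is the remainder. Hence a · b ≡ 5·x^2 - 8·x - 2 in Q[x]/(f).

Final answer: a · b ≡ 5·x^2 - 8·x - 2 (mod f(x))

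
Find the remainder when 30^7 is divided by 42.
30

Use repeated squaring. Binary(7) = 111. Walk through the bits of the exponent 7 left-to-right: at each bit after the leading one, square the running value, then multiply by 30 if the bit is 1 (always reducing mod 42):
  bit 1 = 1 (leading): start with 30.
  bit 2 = 1: square 30^2 = 900 ≡ 18; bit is 1, so multiply 18·30 = 540 ≡ 36 (mod 42).
  bit 3 = 1: square 36^2 = 1296 ≡ 36; bit is 1, so multiply 36·30 = 1080 ≡ 30 (mod 42).
Final value: 30^7 ≡ 30 (mod 42).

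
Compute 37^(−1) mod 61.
37^(−1) ≡ 33 (mod 61)

Apply the extended Euclidean algorithm to (61, 37), tracking rows (r, s, t) with s·61 + t·37 = r. Each division r_prev = q·r_cur + r_new produces the new row as (previous row) − q·(current row):
  row A: (61, 1, 0)   [1·61 + 0·37 = 61]
  row B: (37, 0, 1)   [0·61 + 1·37 = 37]
  61 = 1·37 + 24   → row C = row A − 1·row B = (24, 1, −1)   [check: 1·61 − 1·37 = 24]
  37 = 1·24 + 13   → row D = row B − 1·row C = (13, −1, 2)   [check: −1·61 + 2·37 = 13]
  24 = 1·13 + 11   → row E = row C − 1·row D = (11, 2, −3)   [check: 2·61 − 3·37 = 11]
  13 = 1·11 + 2   → row F = row D − 1·row E = (2, −3, 5)   [check: −3·61 + 5·37 = 2]
  11 = 5·2 + 1   → row G = row E − 5·row F = (1, 17, −28)   [check: 17·61 − 28·37 = 1]
  2 = 2·1 + 0   → remainder 0, stop. gcd = 1 (last nonzero row G).
The gcd is 1, so 37 is invertible mod 61. The last nonzero row gives 17·61 − 28·37 = 1, so t = −28. So 37^(−1) ≡ −28 ≡ 33 (mod 61). Verify: 37 · 33 = 1221 ≡ 1 (mod 61). ✓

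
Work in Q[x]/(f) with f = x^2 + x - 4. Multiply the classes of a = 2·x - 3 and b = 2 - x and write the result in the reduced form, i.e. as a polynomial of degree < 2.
a · b ≡ 9·x - 14 (mod f(x))

First multiply in Q[x] without reducing: a · b = -2·x^2 + 7·x - 6. Now divide by f(x) = x^2 + x - 4, eliminating the leading term at each step:
  leading term -2·x^2: subtract (-2)·f(x) = -2·x^2 - 2·x + 8, leaving 9·x - 14
The degree is now < 2, so this is the remainder. Hence a · b ≡ 9·x - 14 in Q[x]/(f).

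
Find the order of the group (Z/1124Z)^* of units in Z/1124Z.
|(Z/1124Z)^*| = 560

(Z/1124Z)^* consists of the classes a with gcd(a, 1124) = 1, so its order is φ(1124). φ is multiplicative, with φ(p^e) = p^e − p^(e−1). Factorise 1124 = 2^2 · 281. Then
  φ(1124) = (2^2 − 2^1) · (281 − 1) = 2 · 280 = 560.
Thus |(Z/1124Z)^*| = 560.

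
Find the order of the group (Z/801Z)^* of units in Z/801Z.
|(Z/801Z)^*| = 528

(Z/801Z)^* consists of the classes a with gcd(a, 801) = 1, so its order is φ(801). φ is multiplicative, with φ(p^e) = p^e − p^(e−1). Factorise 801 = 3^2 · 89. Then
  φ(801) = (3^2 − 3^1) · (89 − 1) = 6 · 88 = 528.
Thus |(Z/801Z)^*| = 528.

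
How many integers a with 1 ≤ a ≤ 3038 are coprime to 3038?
1260

The number of a ∈ {1, ..., 3038} with gcd(a, 3038) = 1 is by definition Euler's totient φ(3038). φ is multiplicative, with φ(p^e) = p^e − p^(e−1). Factorise 3038 = 2 · 7^2 · 31. Then
  φ(3038) = (2 − 1) · (7^2 − 7^1) · (31 − 1) = 1 · 42 · 30 = 1260.
So there are 1260 such integers.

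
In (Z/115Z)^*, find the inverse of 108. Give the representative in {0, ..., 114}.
Apply the extended Euclidean algorithm to (115, 108), tracking rows (r, s, t) with s·115 + t·108 = r. Each division r_prev = q·r_cur + r_new produces the new row as (previous row) − q·(current row):
  row A: (115, 1, 0)   [1·115 + 0·108 = 115]
  row B: (108, 0, 1)   [0·115 + 1·108 = 108]
  115 = 1·108 + 7   → row C = row A − 1·row B = (7, 1, −1)   [check: 1·115 − 1·108 = 7]
  108 = 15·7 + 3   → row D = row B − 15·row C = (3, −15, 16)   [check: −15·115 + 16·108 = 3]
  7 = 2·3 + 1   → row E = row C − 2·row D = (1, 31, −33)   [check: 31·115 − 33·108 = 1]
  3 = 3·1 + 0   → remainder 0, stop. gcd = 1 (last nonzero row E).
The gcd is 1, so 108 is invertible mod 115. The last nonzero row gives 31·115 − 33·108 = 1, so t = −33. So 108^(−1) ≡ −33 ≡ 82 (mod 115). Verify: 108 · 82 = 8856 ≡ 1 (mod 115). ✓

Final answer: 108^(−1) ≡ 82 (mod 115)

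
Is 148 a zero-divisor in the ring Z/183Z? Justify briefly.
gcd(148, 183) = 1, so 148 is a unit in Z/183Z (it has a multiplicative inverse). A unit cannot be a zero-divisor: if 148·b ≡ 0 then multiplying both sides by 148^(−1) gives b ≡ 0. So 148 is not a zero-divisor.

Final answer: NO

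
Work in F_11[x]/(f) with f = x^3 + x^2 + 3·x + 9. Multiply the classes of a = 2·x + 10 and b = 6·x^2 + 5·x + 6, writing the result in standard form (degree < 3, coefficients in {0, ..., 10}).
Multiply as integer polynomials: a · b = 12·x^3 + 70·x^2 + 62·x + 60. Reducing coefficients mod 11: a · b ≡ x^3 + 4·x^2 + 7·x + 5. Now divide by f(x) = x^3 + x^2 + 3·x + 9 in F_11[x], eliminating the leading term at each step:
  leading term x^3: subtract (1)·f(x) = x^3 + x^2 + 3·x + 9, leaving 3·x^2 + 4·x + 7 (coefficients mod 11)
The degree is now < 3, so this is the remainder. Hence a · b ≡ 3·x^2 + 4·x + 7 in F_11[x]/(f).

Final answer: a · b ≡ 3·x^2 + 4·x + 7 (mod f(x))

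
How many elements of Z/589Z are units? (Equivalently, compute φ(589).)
An element a ∈ Z/589Z is a unit iff gcd(a, 589) = 1, so the number of units is φ(589). φ is multiplicative, with φ(p^e) = p^e − p^(e−1). Factorise 589 = 19 · 31. Then
  φ(589) = (19 − 1) · (31 − 1) = 18 · 30 = 540.

Final answer: Z/589Z has φ(589) = 540 units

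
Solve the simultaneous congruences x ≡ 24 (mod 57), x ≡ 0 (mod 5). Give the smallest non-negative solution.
The moduli 57, 5 are pairwise coprime, so by the CRT there is a unique solution mod 57·5 = 285.
Solve by successive substitution. Start with x ≡ 24 (mod 57).
  Combine with x ≡ 0 (mod 5): write x = 24 + 57·t and require 24 + 57·t ≡ 0 (mod 5), i.e. 57·t ≡ 0 − 24 ≡ 1 (mod 5). Since 57^(−1) ≡ 3 (mod 5) (57 ≡ 2 (mod 5)), t ≡ 3·1 ≡ 3 (mod 5). So x ≡ 24 + 57·3 = 195 (mod 285).
Unique solution in [0, 285): x = 195.

Final answer: x ≡ 195 (mod 285); the representative in [0, 285) is 195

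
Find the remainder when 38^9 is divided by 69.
14

Use repeated squaring. Binary(9) = 1001. Walk through the bits of the exponent 9 left-to-right: at each bit after the leading one, square the running value, then multiply by 38 if the bit is 1 (always reducing mod 69):
  bit 1 = 1 (leading): start with 38.
  bit 2 = 0: square 38^2 = 1444 ≡ 64 (mod 69).
  bit 3 = 0: square 64^2 = 4096 ≡ 25 (mod 69).
  bit 4 = 1: square 25^2 = 625 ≡ 4; bit is 1, so multiply 4·38 = 152 ≡ 14 (mod 69).
Final value: 38^9 ≡ 14 (mod 69).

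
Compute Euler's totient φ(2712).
φ is multiplicative, with φ(p^e) = p^e − p^(e−1). Factorise 2712 = 2^3 · 3 · 113. Then
  φ(2712) = (2^3 − 2^2) · (3 − 1) · (113 − 1) = 4 · 2 · 112 = 896.

Final answer: φ(2712) = 896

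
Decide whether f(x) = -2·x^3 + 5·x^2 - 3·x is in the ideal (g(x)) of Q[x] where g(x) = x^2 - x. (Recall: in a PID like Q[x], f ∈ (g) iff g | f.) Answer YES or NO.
YES

In Q[x] the ideal (g) consists of all multiples of g, so f ∈ (g) iff g | f, i.e. iff the remainder of f on division by g is 0. Divide f by g (g is monic, so eliminate the leading term of the running remainder at each step):
  leading term -2·x^3: subtract (-2·x)·g(x) = -2·x^3 + 2·x^2, leaving 3·x^2 - 3·x
  leading term 3·x^2: subtract (3)·g(x) = 3·x^2 - 3·x, leaving 0
The remainder is 0, so f(x) = g(x) · h(x) with h(x) = 3 - 2·x. Hence g | f, i.e. f ∈ (g).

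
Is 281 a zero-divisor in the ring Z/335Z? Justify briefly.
gcd(281, 335) = 1, so 281 is a unit in Z/335Z (it has a multiplicative inverse). A unit cannot be a zero-divisor: if 281·b ≡ 0 then multiplying both sides by 281^(−1) gives b ≡ 0. So 281 is not a zero-divisor.

Final answer: NO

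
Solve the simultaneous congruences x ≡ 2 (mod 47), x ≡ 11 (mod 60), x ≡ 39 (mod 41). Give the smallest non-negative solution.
The moduli 47, 60, 41 are pairwise coprime, so by the CRT there is a unique solution mod 47·60·41 = 115620.
Solve by successive substitution. Start with x ≡ 2 (mod 47).
  Combine with x ≡ 11 (mod 60): write x = 2 + 47·t and require 2 + 47·t ≡ 11 (mod 60), i.e. 47·t ≡ 11 − 2 ≡ 9 (mod 60). Since 47^(−1) ≡ 23 (mod 60), t ≡ 23·9 ≡ 27 (mod 60). So x ≡ 2 + 47·27 = 1271 (mod 2820).
  Combine with x ≡ 39 (mod 41): write x = 1271 + 2820·t and require 1271 + 2820·t ≡ 39 (mod 41), i.e. 2820·t ≡ 39 − 1271 ≡ 39 (mod 41). Since 2820^(−1) ≡ 9 (mod 41) (2820 ≡ 32 (mod 41)), t ≡ 9·39 ≡ 23 (mod 41). So x ≡ 1271 + 2820·23 = 66131 (mod 115620).
Unique solution in [0, 115620): x = 66131.

Final answer: x ≡ 66131 (mod 115620); the representative in [0, 115620) is 66131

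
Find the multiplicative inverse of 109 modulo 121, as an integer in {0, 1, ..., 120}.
109^(−1) ≡ 10 (mod 121)

Apply the extended Euclidean algorithm to (121, 109), tracking rows (r, s, t) with s·121 + t·109 = r. Each division r_prev = q·r_cur + r_new produces the new row as (previous row) − q·(current row):
  row A: (121, 1, 0)   [1·121 + 0·109 = 121]
  row B: (109, 0, 1)   [0·121 + 1·109 = 109]
  121 = 1·109 + 12   → row C = row A − 1·row B = (12, 1, −1)   [check: 1·121 − 1·109 = 12]
  109 = 9·12 + 1   → row D = row B − 9·row C = (1, −9, 10)   [check: −9·121 + 10·109 = 1]
  12 = 12·1 + 0   → remainder 0, stop. gcd = 1 (last nonzero row D).
The gcd is 1, so 109 is invertible mod 121. The last nonzero row gives −9·121 + 10·109 = 1, so t = 10. So 109^(−1) ≡ 10 (mod 121). Verify: 109 · 10 = 1090 ≡ 1 (mod 121). ✓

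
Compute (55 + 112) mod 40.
Reduce the summands first: 55 ≡ 15, 112 ≡ 32 (mod 40), so 55 + 112 ≡ 15 + 32 (mod 40). 15 + 32 = 47; 47 = 1·40 + 7, so (55 + 112) mod 40 = 7.

Final answer: 7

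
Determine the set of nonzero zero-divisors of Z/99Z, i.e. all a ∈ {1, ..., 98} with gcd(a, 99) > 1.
An element a ∈ Z/99Z (with a ≠ 0) is a zero-divisor iff gcd(a, 99) > 1 (because a is a unit precisely when gcd(a, n) = 1, and in Z/nZ every nonzero, non-unit element is a zero-divisor). Scan a = 1, ..., 98 and keep those with gcd(a, 99) > 1:
  gcd(3, 99) = 3, gcd(6, 99) = 3, gcd(9, 99) = 9, gcd(11, 99) = 11, gcd(12, 99) = 3, gcd(15, 99) = 3, gcd(18, 99) = 9, gcd(21, 99) = 3, gcd(22, 99) = 11, gcd(24, 99) = 3, gcd(27, 99) = 9, gcd(30, 99) = 3, gcd(33, 99) = 33, gcd(36, 99) = 9, gcd(39, 99) = 3, gcd(42, 99) = 3, gcd(44, 99) = 11, gcd(45, 99) = 9, gcd(48, 99) = 3, gcd(51, 99) = 3, gcd(54, 99) = 9, gcd(55, 99) = 11, gcd(57, 99) = 3, gcd(60, 99) = 3, gcd(63, 99) = 9, gcd(66, 99) = 33, gcd(69, 99) = 3, gcd(72, 99) = 9, gcd(75, 99) = 3, gcd(77, 99) = 11, gcd(78, 99) = 3, gcd(81, 99) = 9, gcd(84, 99) = 3, gcd(87, 99) = 3, gcd(88, 99) = 11, gcd(90, 99) = 9, gcd(93, 99) = 3, gcd(96, 99) = 3.
All other a ∈ {1, ..., 98} have gcd(a, 99) = 1 and are units. So the nonzero zero-divisors are exactly the 38 values of a appearing in this scan.

Final answer: nonzero zero-divisors of Z/99Z = {3, 6, 9, 11, 12, 15, 18, 21, 22, 24, 27, 30, 33, 36, 39, 42, 44, 45, 48, 51, 54, 55, 57, 60, 63, 66, 69, 72, 75, 77, 78, 81, 84, 87, 88, 90, 93, 96}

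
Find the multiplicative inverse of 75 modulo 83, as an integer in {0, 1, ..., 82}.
75^(−1) ≡ 31 (mod 83)

Apply the extended Euclidean algorithm to (83, 75), tracking rows (r, s, t) with s·83 + t·75 = r. Each division r_prev = q·r_cur + r_new produces the new row as (previous row) − q·(current row):
  row A: (83, 1, 0)   [1·83 + 0·75 = 83]
  row B: (75, 0, 1)   [0·83 + 1·75 = 75]
  83 = 1·75 + 8   → row C = row A − 1·row B = (8, 1, −1)   [check: 1·83 − 1·75 = 8]
  75 = 9·8 + 3   → row D = row B − 9·row C = (3, −9, 10)   [check: −9·83 + 10·75 = 3]
  8 = 2·3 + 2   → row E = row C − 2·row D = (2, 19, −21)   [check: 19·83 − 21·75 = 2]
  3 = 1·2 + 1   → row F = row D − 1·row E = (1, −28, 31)   [check: −28·83 + 31·75 = 1]
  2 = 2·1 + 0   → remainder 0, stop. gcd = 1 (last nonzero row F).
The gcd is 1, so 75 is invertible mod 83. The last nonzero row gives −28·83 + 31·75 = 1, so t = 31. So 75^(−1) ≡ 31 (mod 83). Verify: 75 · 31 = 2325 ≡ 1 (mod 83). ✓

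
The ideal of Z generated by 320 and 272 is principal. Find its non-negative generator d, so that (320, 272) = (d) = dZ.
(320, 272) = (16); d = 16

In the PID Z, (a, b) is generated by gcd(a, b). Compute gcd(320, 272) with the extended Euclidean algorithm, tracking rows (r, s, t) with s·320 + t·272 = r:
  row A: (320, 1, 0)   [1·320 + 0·272 = 320]
  row B: (272, 0, 1)   [0·320 + 1·272 = 272]
  320 = 1·272 + 48   → row C = row A − 1·row B = (48, 1, −1)   [check: 1·320 − 1·272 = 48]
  272 = 5·48 + 32   → row D = row B − 5·row C = (32, −5, 6)   [check: −5·320 + 6·272 = 32]
  48 = 1·32 + 16   → row E = row C − 1·row D = (16, 6, −7)   [check: 6·320 − 7·272 = 16]
  32 = 2·16 + 0   → remainder 0, stop. gcd = 16 (last nonzero row E).
So gcd(320, 272) = 16, with Bézout identity 6·320 − 7·272 = 16. Containment (⊇): the Bézout identity exhibits 16 as an element of (320, 272), giving (16) ⊆ (320, 272). Containment (⊆): since 16 | 320 and 16 | 272 (320 = 16·20, 272 = 16·17), every Z-linear combination of 320 and 272 is divisible by 16, so (320, 272) ⊆ (16). Therefore (320, 272) = (16), d = 16.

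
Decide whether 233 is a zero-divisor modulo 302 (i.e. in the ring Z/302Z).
gcd(233, 302) = 1, so 233 is a unit in Z/302Z (it has a multiplicative inverse). A unit cannot be a zero-divisor: if 233·b ≡ 0 then multiplying both sides by 233^(−1) gives b ≡ 0. So 233 is not a zero-divisor.

Final answer: NO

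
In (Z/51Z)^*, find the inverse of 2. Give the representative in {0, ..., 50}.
2^(−1) ≡ 26 (mod 51)

Apply the extended Euclidean algorithm to (51, 2), tracking rows (r, s, t) with s·51 + t·2 = r. Each division r_prev = q·r_cur + r_new produces the new row as (previous row) − q·(current row):
  row A: (51, 1, 0)   [1·51 + 0·2 = 51]
  row B: (2, 0, 1)   [0·51 + 1·2 = 2]
  51 = 25·2 + 1   → row C = row A − 25·row B = (1, 1, −25)   [check: 1·51 − 25·2 = 1]
  2 = 2·1 + 0   → remainder 0, stop. gcd = 1 (last nonzero row C).
The gcd is 1, so 2 is invertible mod 51. The last nonzero row gives 1·51 − 25·2 = 1, so t = −25. So 2^(−1) ≡ −25 ≡ 26 (mod 51). Verify: 2 · 26 = 52 ≡ 1 (mod 51). ✓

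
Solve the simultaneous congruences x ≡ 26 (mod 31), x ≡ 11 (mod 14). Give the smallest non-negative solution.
The moduli 31, 14 are pairwise coprime, so by the CRT there is a unique solution mod 31·14 = 434.
Solve by successive substitution. Start with x ≡ 26 (mod 31).
  Combine with x ≡ 11 (mod 14): write x = 26 + 31·t and require 26 + 31·t ≡ 11 (mod 14), i.e. 31·t ≡ 11 − 26 ≡ 13 (mod 14). Since 31^(−1) ≡ 5 (mod 14) (31 ≡ 3 (mod 14)), t ≡ 5·13 ≡ 9 (mod 14). So x ≡ 26 + 31·9 = 305 (mod 434).
Unique solution in [0, 434): x = 305.

Final answer: x ≡ 305 (mod 434); the representative in [0, 434) is 305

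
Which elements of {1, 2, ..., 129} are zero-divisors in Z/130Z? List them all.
nonzero zero-divisors of Z/130Z = {2, 4, 5, 6, 8, 10, 12, 13, 14, 15, 16, 18, 20, 22, 24, 25, 26, 28, 30, 32, 34, 35, 36, 38, 39, 40, 42, 44, 45, 46, 48, 50, 52, 54, 55, 56, 58, 60, 62, 64, 65, 66, 68, 70, 72, 74, 75, 76, 78, 80, 82, 84, 85, 86, 88, 90, 91, 92, 94, 95, 96, 98, 100, 102, 104, 105, 106, 108, 110, 112, 114, 115, 116, 117, 118, 120, 122, 124, 125, 126, 128}

An element a ∈ Z/130Z (with a ≠ 0) is a zero-divisor iff gcd(a, 130) > 1 (because a is a unit precisely when gcd(a, n) = 1, and in Z/nZ every nonzero, non-unit element is a zero-divisor). Scan a = 1, ..., 129 and keep those with gcd(a, 130) > 1:
  gcd(2, 130) = 2, gcd(4, 130) = 2, gcd(5, 130) = 5, gcd(6, 130) = 2, gcd(8, 130) = 2, gcd(10, 130) = 10, gcd(12, 130) = 2, gcd(13, 130) = 13, gcd(14, 130) = 2, gcd(15, 130) = 5, gcd(16, 130) = 2, gcd(18, 130) = 2, gcd(20, 130) = 10, gcd(22, 130) = 2, gcd(24, 130) = 2, gcd(25, 130) = 5, gcd(26, 130) = 26, gcd(28, 130) = 2, gcd(30, 130) = 10, gcd(32, 130) = 2, gcd(34, 130) = 2, gcd(35, 130) = 5, gcd(36, 130) = 2, gcd(38, 130) = 2, gcd(39, 130) = 13, gcd(40, 130) = 10, gcd(42, 130) = 2, gcd(44, 130) = 2, gcd(45, 130) = 5, gcd(46, 130) = 2, gcd(48, 130) = 2, gcd(50, 130) = 10, gcd(52, 130) = 26, gcd(54, 130) = 2, gcd(55, 130) = 5, gcd(56, 130) = 2, gcd(58, 130) = 2, gcd(60, 130) = 10, gcd(62, 130) = 2, gcd(64, 130) = 2, gcd(65, 130) = 65, gcd(66, 130) = 2, gcd(68, 130) = 2, gcd(70, 130) = 10, gcd(72, 130) = 2, gcd(74, 130) = 2, gcd(75, 130) = 5, gcd(76, 130) = 2, gcd(78, 130) = 26, gcd(80, 130) = 10, gcd(82, 130) = 2, gcd(84, 130) = 2, gcd(85, 130) = 5, gcd(86, 130) = 2, gcd(88, 130) = 2, gcd(90, 130) = 10, gcd(91, 130) = 13, gcd(92, 130) = 2, gcd(94, 130) = 2, gcd(95, 130) = 5, gcd(96, 130) = 2, gcd(98, 130) = 2, gcd(100, 130) = 10, gcd(102, 130) = 2, gcd(104, 130) = 26, gcd(105, 130) = 5, gcd(106, 130) = 2, gcd(108, 130) = 2, gcd(110, 130) = 10, gcd(112, 130) = 2, gcd(114, 130) = 2, gcd(115, 130) = 5, gcd(116, 130) = 2, gcd(117, 130) = 13, gcd(118, 130) = 2, gcd(120, 130) = 10, gcd(122, 130) = 2, gcd(124, 130) = 2, gcd(125, 130) = 5, gcd(126, 130) = 2, gcd(128, 130) = 2.
All other a ∈ {1, ..., 129} have gcd(a, 130) = 1 and are units. So the nonzero zero-divisors are exactly the 81 values of a appearing in this scan.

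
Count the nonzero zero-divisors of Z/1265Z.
Z/1265Z has 384 nonzero zero-divisors

In Z/1265Z each nonzero element is either a unit (gcd with 1265 is 1) or a zero-divisor (gcd > 1). The number of units is φ(1265): factorise 1265 = 5 · 11 · 23, so φ(1265) = (5 − 1) · (11 − 1) · (23 − 1) = 4 · 10 · 22 = 880. The nonzero elements number 1265 − 1 = 1264. Hence the nonzero zero-divisors number 1264 − 880 = 384.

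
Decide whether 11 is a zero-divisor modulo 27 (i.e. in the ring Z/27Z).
gcd(11, 27) = 1, so 11 is a unit in Z/27Z (it has a multiplicative inverse). A unit cannot be a zero-divisor: if 11·b ≡ 0 then multiplying both sides by 11^(−1) gives b ≡ 0. So 11 is not a zero-divisor.

Final answer: NO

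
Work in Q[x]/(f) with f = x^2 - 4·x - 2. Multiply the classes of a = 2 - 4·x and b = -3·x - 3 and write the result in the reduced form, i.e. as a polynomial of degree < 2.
a · b ≡ 54·x + 18 (mod f(x))

First multiply in Q[x] without reducing: a · b = 12·x^2 + 6·x - 6. Now divide by f(x) = x^2 - 4·x - 2, eliminating the leading term at each step:
  leading term 12·x^2: subtract (12)·f(x) = 12·x^2 - 48·x - 24, leaving 54·x + 18
The degree is now < 2, so this is the remainder. Hence a · b ≡ 54·x + 18 in Q[x]/(f).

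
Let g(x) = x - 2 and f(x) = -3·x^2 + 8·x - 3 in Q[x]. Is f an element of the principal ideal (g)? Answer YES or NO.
NO

In Q[x] the ideal (g) consists of all multiples of g, so f ∈ (g) iff g | f, i.e. iff the remainder of f on division by g is 0. Divide f by g (g is monic, so eliminate the leading term of the running remainder at each step):
  leading term -3·x^2: subtract (-3·x)·g(x) = -3·x^2 + 6·x, leaving 2·x - 3
  leading term 2·x: subtract (2)·g(x) = 2·x - 4, leaving 1
The remainder r(x) = 1 ≠ 0 (and deg r < deg g), so g ∤ f, i.e. f ∉ (g).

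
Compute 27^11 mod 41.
Use repeated squaring. Binary(11) = 1011. Walk through the bits of the exponent 11 left-to-right: at each bit after the leading one, square the running value, then multiply by 27 if the bit is 1 (always reducing mod 41):
  bit 1 = 1 (leading): start with 27.
  bit 2 = 0: square 27^2 = 729 ≡ 32 (mod 41).
  bit 3 = 1: square 32^2 = 1024 ≡ 40; bit is 1, so multiply 40·27 = 1080 ≡ 14 (mod 41).
  bit 4 = 1: square 14^2 = 196 ≡ 32; bit is 1, so multiply 32·27 = 864 ≡ 3 (mod 41).
Final value: 27^11 ≡ 3 (mod 41).

Final answer: 3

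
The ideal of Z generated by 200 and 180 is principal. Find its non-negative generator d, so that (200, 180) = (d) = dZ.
In the PID Z, (a, b) is generated by gcd(a, b). Compute gcd(200, 180) with the extended Euclidean algorithm, tracking rows (r, s, t) with s·200 + t·180 = r:
  row A: (200, 1, 0)   [1·200 + 0·180 = 200]
  row B: (180, 0, 1)   [0·200 + 1·180 = 180]
  200 = 1·180 + 20   → row C = row A − 1·row B = (20, 1, −1)   [check: 1·200 − 1·180 = 20]
  180 = 9·20 + 0   → remainder 0, stop. gcd = 20 (last nonzero row C).
So gcd(200, 180) = 20, with Bézout identity 1·200 − 1·180 = 20. Containment (⊇): the Bézout identity exhibits 20 as an element of (200, 180), giving (20) ⊆ (200, 180). Containment (⊆): since 20 | 200 and 20 | 180 (200 = 20·10, 180 = 20·9), every Z-linear combination of 200 and 180 is divisible by 20, so (200, 180) ⊆ (20). Therefore (200, 180) = (20), d = 20.

Final answer: (200, 180) = (20); d = 20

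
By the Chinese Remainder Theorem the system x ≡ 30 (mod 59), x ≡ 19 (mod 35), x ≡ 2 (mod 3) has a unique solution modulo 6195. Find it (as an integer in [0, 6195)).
x ≡ 89 (mod 6195); the representative in [0, 6195) is 89

The moduli 59, 35, 3 are pairwise coprime, so by the CRT there is a unique solution mod 59·35·3 = 6195.
Solve by successive substitution. Start with x ≡ 30 (mod 59).
  Combine with x ≡ 19 (mod 35): write x = 30 + 59·t and require 30 + 59·t ≡ 19 (mod 35), i.e. 59·t ≡ 19 − 30 ≡ 24 (mod 35). Since 59^(−1) ≡ 19 (mod 35) (59 ≡ 24 (mod 35)), t ≡ 19·24 ≡ 1 (mod 35). So x ≡ 30 + 59·1 = 89 (mod 2065).
  Combine with x ≡ 2 (mod 3): write x = 89 + 2065·t and require 89 + 2065·t ≡ 2 (mod 3), i.e. 2065·t ≡ 2 − 89 ≡ 0 (mod 3). Since 2065^(−1) ≡ 1 (mod 3) (2065 ≡ 1 (mod 3)), t ≡ 1·0 ≡ 0 (mod 3). So x ≡ 89 + 2065·0 = 89 (mod 6195).
Unique solution in [0, 6195): x = 89.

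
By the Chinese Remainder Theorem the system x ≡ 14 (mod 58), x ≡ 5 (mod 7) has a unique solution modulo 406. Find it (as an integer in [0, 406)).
The moduli 58, 7 are pairwise coprime, so by the CRT there is a unique solution mod 58·7 = 406.
Solve by successive substitution. Start with x ≡ 14 (mod 58).
  Combine with x ≡ 5 (mod 7): write x = 14 + 58·t and require 14 + 58·t ≡ 5 (mod 7), i.e. 58·t ≡ 5 − 14 ≡ 5 (mod 7). Since 58^(−1) ≡ 4 (mod 7) (58 ≡ 2 (mod 7)), t ≡ 4·5 ≡ 6 (mod 7). So x ≡ 14 + 58·6 = 362 (mod 406).
Unique solution in [0, 406): x = 362.

Final answer: x ≡ 362 (mod 406); the representative in [0, 406) is 362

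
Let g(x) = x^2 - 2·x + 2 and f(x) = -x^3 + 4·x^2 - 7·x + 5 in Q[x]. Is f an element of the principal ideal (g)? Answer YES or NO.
NO

In Q[x] the ideal (g) consists of all multiples of g, so f ∈ (g) iff g | f, i.e. iff the remainder of f on division by g is 0. Divide f by g (g is monic, so eliminate the leading term of the running remainder at each step):
  leading term -x^3: subtract (-x)·g(x) = -x^3 + 2·x^2 - 2·x, leaving 2·x^2 - 5·x + 5
  leading term 2·x^2: subtract (2)·g(x) = 2·x^2 - 4·x + 4, leaving 1 - x
The remainder r(x) = 1 - x ≠ 0 (and deg r < deg g), so g ∤ f, i.e. f ∉ (g).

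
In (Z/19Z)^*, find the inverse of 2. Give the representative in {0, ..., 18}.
Apply the extended Euclidean algorithm to (19, 2), tracking rows (r, s, t) with s·19 + t·2 = r. Each division r_prev = q·r_cur + r_new produces the new row as (previous row) − q·(current row):
  row A: (19, 1, 0)   [1·19 + 0·2 = 19]
  row B: (2, 0, 1)   [0·19 + 1·2 = 2]
  19 = 9·2 + 1   → row C = row A − 9·row B = (1, 1, −9)   [check: 1·19 − 9·2 = 1]
  2 = 2·1 + 0   → remainder 0, stop. gcd = 1 (last nonzero row C).
The gcd is 1, so 2 is invertible mod 19. The last nonzero row gives 1·19 − 9·2 = 1, so t = −9. So 2^(−1) ≡ −9 ≡ 10 (mod 19). Verify: 2 · 10 = 20 ≡ 1 (mod 19). ✓

Final answer: 2^(−1) ≡ 10 (mod 19)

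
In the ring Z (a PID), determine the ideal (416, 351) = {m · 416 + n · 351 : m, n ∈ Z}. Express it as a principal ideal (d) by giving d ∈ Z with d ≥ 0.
In the PID Z, (a, b) is generated by gcd(a, b). Compute gcd(416, 351) with the extended Euclidean algorithm, tracking rows (r, s, t) with s·416 + t·351 = r:
  row A: (416, 1, 0)   [1·416 + 0·351 = 416]
  row B: (351, 0, 1)   [0·416 + 1·351 = 351]
  416 = 1·351 + 65   → row C = row A − 1·row B = (65, 1, −1)   [check: 1·416 − 1·351 = 65]
  351 = 5·65 + 26   → row D = row B − 5·row C = (26, −5, 6)   [check: −5·416 + 6·351 = 26]
  65 = 2·26 + 13   → row E = row C − 2·row D = (13, 11, −13)   [check: 11·416 − 13·351 = 13]
  26 = 2·13 + 0   → remainder 0, stop. gcd = 13 (last nonzero row E).
So gcd(416, 351) = 13, with Bézout identity 11·416 − 13·351 = 13. Containment (⊇): the Bézout identity exhibits 13 as an element of (416, 351), giving (13) ⊆ (416, 351). Containment (⊆): since 13 | 416 and 13 | 351 (416 = 13·32, 351 = 13·27), every Z-linear combination of 416 and 351 is divisible by 13, so (416, 351) ⊆ (13). Therefore (416, 351) = (13), d = 13.

Final answer: (416, 351) = (13); d = 13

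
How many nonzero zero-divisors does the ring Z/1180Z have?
In Z/1180Z each nonzero element is either a unit (gcd with 1180 is 1) or a zero-divisor (gcd > 1). The number of units is φ(1180): factorise 1180 = 2^2 · 5 · 59, so φ(1180) = (2^2 − 2^1) · (5 − 1) · (59 − 1) = 2 · 4 · 58 = 464. The nonzero elements number 1180 − 1 = 1179. Hence the nonzero zero-divisors number 1179 − 464 = 715.

Final answer: Z/1180Z has 715 nonzero zero-divisors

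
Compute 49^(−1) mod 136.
49^(−1) ≡ 25 (mod 136)

Apply the extended Euclidean algorithm to (136, 49), tracking rows (r, s, t) with s·136 + t·49 = r. Each division r_prev = q·r_cur + r_new produces the new row as (previous row) − q·(current row):
  row A: (136, 1, 0)   [1·136 + 0·49 = 136]
  row B: (49, 0, 1)   [0·136 + 1·49 = 49]
  136 = 2·49 + 38   → row C = row A − 2·row B = (38, 1, −2)   [check: 1·136 − 2·49 = 38]
  49 = 1·38 + 11   → row D = row B − 1·row C = (11, −1, 3)   [check: −1·136 + 3·49 = 11]
  38 = 3·11 + 5   → row E = row C − 3·row D = (5, 4, −11)   [check: 4·136 − 11·49 = 5]
  11 = 2·5 + 1   → row F = row D − 2·row E = (1, −9, 25)   [check: −9·136 + 25·49 = 1]
  5 = 5·1 + 0   → remainder 0, stop. gcd = 1 (last nonzero row F).
The gcd is 1, so 49 is invertible mod 136. The last nonzero row gives −9·136 + 25·49 = 1, so t = 25. So 49^(−1) ≡ 25 (mod 136). Verify: 49 · 25 = 1225 ≡ 1 (mod 136). ✓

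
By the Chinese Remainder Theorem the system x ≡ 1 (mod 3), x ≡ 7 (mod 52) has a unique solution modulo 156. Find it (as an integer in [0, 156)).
The moduli 3, 52 are pairwise coprime, so by the CRT there is a unique solution mod 3·52 = 156.
Solve by successive substitution. Start with x ≡ 1 (mod 3).
  Combine with x ≡ 7 (mod 52): write x = 1 + 3·t and require 1 + 3·t ≡ 7 (mod 52), i.e. 3·t ≡ 7 − 1 ≡ 6 (mod 52). Since 3^(−1) ≡ 35 (mod 52), t ≡ 35·6 ≡ 2 (mod 52). So x ≡ 1 + 3·2 = 7 (mod 156).
Unique solution in [0, 156): x = 7.

Final answer: x ≡ 7 (mod 156); the representative in [0, 156) is 7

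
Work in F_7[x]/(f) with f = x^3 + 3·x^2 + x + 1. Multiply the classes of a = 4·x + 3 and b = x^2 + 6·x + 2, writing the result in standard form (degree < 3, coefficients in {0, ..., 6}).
Multiply as integer polynomials: a · b = 4·x^3 + 27·x^2 + 26·x + 6. Reducing coefficients mod 7: a · b ≡ 4·x^3 + 6·x^2 + 5·x + 6. Now divide by f(x) = x^3 + 3·x^2 + x + 1 in F_7[x], eliminating the leading term at each step:
  leading term 4·x^3: subtract (4)·f(x) = 4·x^3 + 5·x^2 + 4·x + 4, leaving x^2 + x + 2 (coefficients mod 7)
The degree is now < 3, so this is the remainder. Hence a · b ≡ x^2 + x + 2 in F_7[x]/(f).

Final answer: a · b ≡ x^2 + x + 2 (mod f(x))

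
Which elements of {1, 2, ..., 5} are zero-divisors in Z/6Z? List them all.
nonzero zero-divisors of Z/6Z = {2, 3, 4}

An element a ∈ Z/6Z (with a ≠ 0) is a zero-divisor iff gcd(a, 6) > 1 (because a is a unit precisely when gcd(a, n) = 1, and in Z/nZ every nonzero, non-unit element is a zero-divisor). Scan a = 1, ..., 5 and keep those with gcd(a, 6) > 1:
  gcd(2, 6) = 2, gcd(3, 6) = 3, gcd(4, 6) = 2.
All other a ∈ {1, ..., 5} have gcd(a, 6) = 1 and are units. So the nonzero zero-divisors are exactly the 3 values of a appearing in this scan.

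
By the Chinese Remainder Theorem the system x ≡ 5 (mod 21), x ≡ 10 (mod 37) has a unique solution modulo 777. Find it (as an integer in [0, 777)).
The moduli 21, 37 are pairwise coprime, so by the CRT there is a unique solution mod 21·37 = 777.
Solve by successive substitution. Start with x ≡ 5 (mod 21).
  Combine with x ≡ 10 (mod 37): write x = 5 + 21·t and require 5 + 21·t ≡ 10 (mod 37), i.e. 21·t ≡ 10 − 5 ≡ 5 (mod 37). Since 21^(−1) ≡ 30 (mod 37), t ≡ 30·5 ≡ 2 (mod 37). So x ≡ 5 + 21·2 = 47 (mod 777).
Unique solution in [0, 777): x = 47.

Final answer: x ≡ 47 (mod 777); the representative in [0, 777) is 47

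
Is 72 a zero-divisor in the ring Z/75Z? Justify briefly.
YES

gcd(72, 75) = 3 > 1, so 72 is not a unit in Z/75Z. In Z/nZ every nonzero non-unit is a zero-divisor: explicitly, take b = 75/gcd = 25 ≠ 0 (mod 75); then 72·25 = 1800 = 24·75, i.e. 72·25 ≡ 0 (mod 75). So 72 is a zero-divisor.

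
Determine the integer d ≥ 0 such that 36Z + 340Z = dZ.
In the PID Z, (a, b) is generated by gcd(a, b). Compute gcd(340, 36) with the extended Euclidean algorithm, tracking rows (r, s, t) with s·340 + t·36 = r:
  row A: (340, 1, 0)   [1·340 + 0·36 = 340]
  row B: (36, 0, 1)   [0·340 + 1·36 = 36]
  340 = 9·36 + 16   → row C = row A − 9·row B = (16, 1, −9)   [check: 1·340 − 9·36 = 16]
  36 = 2·16 + 4   → row D = row B − 2·row C = (4, −2, 19)   [check: −2·340 + 19·36 = 4]
  16 = 4·4 + 0   → remainder 0, stop. gcd = 4 (last nonzero row D).
So gcd(36, 340) = 4, with Bézout identity −2·340 + 19·36 = 4. Containment (⊇): the Bézout identity exhibits 4 as an element of (36, 340), giving (4) ⊆ (36, 340). Containment (⊆): since 4 | 36 and 4 | 340 (36 = 4·9, 340 = 4·85), every Z-linear combination of 36 and 340 is divisible by 4, so (36, 340) ⊆ (4). Therefore (36, 340) = (4), d = 4.

Final answer: (36, 340) = (4); d = 4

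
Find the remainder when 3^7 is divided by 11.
9

Use repeated squaring. Binary(7) = 111. Walk through the bits of the exponent 7 left-to-right: at each bit after the leading one, square the running value, then multiply by 3 if the bit is 1 (always reducing mod 11):
  bit 1 = 1 (leading): start with 3.
  bit 2 = 1: square 3^2 = 9; bit is 1, so multiply 9·3 = 27 ≡ 5 (mod 11).
  bit 3 = 1: square 5^2 = 25 ≡ 3; bit is 1, so multiply 3·3 = 9 (mod 11).
Final value: 3^7 ≡ 9 (mod 11).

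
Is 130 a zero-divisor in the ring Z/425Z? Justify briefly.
YES

gcd(130, 425) = 5 > 1, so 130 is not a unit in Z/425Z. In Z/nZ every nonzero non-unit is a zero-divisor: explicitly, take b = 425/gcd = 85 ≠ 0 (mod 425); then 130·85 = 11050 = 26·425, i.e. 130·85 ≡ 0 (mod 425). So 130 is a zero-divisor.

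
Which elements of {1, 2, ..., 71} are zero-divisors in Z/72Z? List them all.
An element a ∈ Z/72Z (with a ≠ 0) is a zero-divisor iff gcd(a, 72) > 1 (because a is a unit precisely when gcd(a, n) = 1, and in Z/nZ every nonzero, non-unit element is a zero-divisor). Scan a = 1, ..., 71 and keep those with gcd(a, 72) > 1:
  gcd(2, 72) = 2, gcd(3, 72) = 3, gcd(4, 72) = 4, gcd(6, 72) = 6, gcd(8, 72) = 8, gcd(9, 72) = 9, gcd(10, 72) = 2, gcd(12, 72) = 12, gcd(14, 72) = 2, gcd(15, 72) = 3, gcd(16, 72) = 8, gcd(18, 72) = 18, gcd(20, 72) = 4, gcd(21, 72) = 3, gcd(22, 72) = 2, gcd(24, 72) = 24, gcd(26, 72) = 2, gcd(27, 72) = 9, gcd(28, 72) = 4, gcd(30, 72) = 6, gcd(32, 72) = 8, gcd(33, 72) = 3, gcd(34, 72) = 2, gcd(36, 72) = 36, gcd(38, 72) = 2, gcd(39, 72) = 3, gcd(40, 72) = 8, gcd(42, 72) = 6, gcd(44, 72) = 4, gcd(45, 72) = 9, gcd(46, 72) = 2, gcd(48, 72) = 24, gcd(50, 72) = 2, gcd(51, 72) = 3, gcd(52, 72) = 4, gcd(54, 72) = 18, gcd(56, 72) = 8, gcd(57, 72) = 3, gcd(58, 72) = 2, gcd(60, 72) = 12, gcd(62, 72) = 2, gcd(63, 72) = 9, gcd(64, 72) = 8, gcd(66, 72) = 6, gcd(68, 72) = 4, gcd(69, 72) = 3, gcd(70, 72) = 2.
All other a ∈ {1, ..., 71} have gcd(a, 72) = 1 and are units. So the nonzero zero-divisors are exactly the 47 values of a appearing in this scan.

Final answer: nonzero zero-divisors of Z/72Z = {2, 3, 4, 6, 8, 9, 10, 12, 14, 15, 16, 18, 20, 21, 22, 24, 26, 27, 28, 30, 32, 33, 34, 36, 38, 39, 40, 42, 44, 45, 46, 48, 50, 51, 52, 54, 56, 57, 58, 60, 62, 63, 64, 66, 68, 69, 70}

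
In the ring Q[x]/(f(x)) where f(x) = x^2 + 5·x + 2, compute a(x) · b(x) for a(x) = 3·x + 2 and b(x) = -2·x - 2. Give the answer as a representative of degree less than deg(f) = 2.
a · b ≡ 20·x + 8 (mod f(x))

First multiply in Q[x] without reducing: a · b = -6·x^2 - 10·x - 4. Now divide by f(x) = x^2 + 5·x + 2, eliminating the leading term at each step:
  leading term -6·x^2: subtract (-6)·f(x) = -6·x^2 - 30·x - 12, leaving 20·x + 8
The degree is now < 2, so this is the remainder. Hence a · b ≡ 20·x + 8 in Q[x]/(f).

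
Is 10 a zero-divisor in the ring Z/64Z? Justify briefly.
YES

gcd(10, 64) = 2 > 1, so 10 is not a unit in Z/64Z. In Z/nZ every nonzero non-unit is a zero-divisor: explicitly, take b = 64/gcd = 32 ≠ 0 (mod 64); then 10·32 = 320 = 5·64, i.e. 10·32 ≡ 0 (mod 64). So 10 is a zero-divisor.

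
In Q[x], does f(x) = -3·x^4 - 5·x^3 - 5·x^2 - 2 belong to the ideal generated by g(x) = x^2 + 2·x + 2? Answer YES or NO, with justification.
YES

In Q[x] the ideal (g) consists of all multiples of g, so f ∈ (g) iff g | f, i.e. iff the remainder of f on division by g is 0. Divide f by g (g is monic, so eliminate the leading term of the running remainder at each step):
  leading term -3·x^4: subtract (-3·x^2)·g(x) = -3·x^4 - 6·x^3 - 6·x^2, leaving x^3 + x^2 - 2
  leading term x^3: subtract (x)·g(x) = x^3 + 2·x^2 + 2·x, leaving -x^2 - 2·x - 2
  leading term -x^2: subtract (-1)·g(x) = -x^2 - 2·x - 2, leaving 0
The remainder is 0, so f(x) = g(x) · h(x) with h(x) = -3·x^2 + x - 1. Hence g | f, i.e. f ∈ (g).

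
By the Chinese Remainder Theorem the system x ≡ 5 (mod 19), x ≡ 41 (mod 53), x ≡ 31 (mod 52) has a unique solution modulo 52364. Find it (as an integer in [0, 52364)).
The moduli 19, 53, 52 are pairwise coprime, so by the CRT there is a unique solution mod 19·53·52 = 52364.
Solve by successive substitution. Start with x ≡ 5 (mod 19).
  Combine with x ≡ 41 (mod 53): write x = 5 + 19·t and require 5 + 19·t ≡ 41 (mod 53), i.e. 19·t ≡ 41 − 5 ≡ 36 (mod 53). Since 19^(−1) ≡ 14 (mod 53), t ≡ 14·36 ≡ 27 (mod 53). So x ≡ 5 + 19·27 = 518 (mod 1007).
  Combine with x ≡ 31 (mod 52): write x = 518 + 1007·t and require 518 + 1007·t ≡ 31 (mod 52), i.e. 1007·t ≡ 31 − 518 ≡ 33 (mod 52). Since 1007^(−1) ≡ 11 (mod 52) (1007 ≡ 19 (mod 52)), t ≡ 11·33 ≡ 51 (mod 52). So x ≡ 518 + 1007·51 = 51875 (mod 52364).
Unique solution in [0, 52364): x = 51875.

Final answer: x ≡ 51875 (mod 52364); the representative in [0, 52364) is 51875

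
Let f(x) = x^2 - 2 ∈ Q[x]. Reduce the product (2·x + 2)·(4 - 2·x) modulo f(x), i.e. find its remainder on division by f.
a · b ≡ 4·x (mod f(x))

First multiply in Q[x] without reducing: a · b = -4·x^2 + 4·x + 8. Now divide by f(x) = x^2 - 2, eliminating the leading term at each step:
  leading term -4·x^2: subtract (-4)·f(x) = 8 - 4·x^2, leaving 4·x
The degree is now < 2, so this is the remainder. Hence a · b ≡ 4·x in Q[x]/(f).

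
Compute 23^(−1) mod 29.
23^(−1) ≡ 24 (mod 29)

Apply the extended Euclidean algorithm to (29, 23), tracking rows (r, s, t) with s·29 + t·23 = r. Each division r_prev = q·r_cur + r_new produces the new row as (previous row) − q·(current row):
  row A: (29, 1, 0)   [1·29 + 0·23 = 29]
  row B: (23, 0, 1)   [0·29 + 1·23 = 23]
  29 = 1·23 + 6   → row C = row A − 1·row B = (6, 1, −1)   [check: 1·29 − 1·23 = 6]
  23 = 3·6 + 5   → row D = row B − 3·row C = (5, −3, 4)   [check: −3·29 + 4·23 = 5]
  6 = 1·5 + 1   → row E = row C − 1·row D = (1, 4, −5)   [check: 4·29 − 5·23 = 1]
  5 = 5·1 + 0   → remainder 0, stop. gcd = 1 (last nonzero row E).
The gcd is 1, so 23 is invertible mod 29. The last nonzero row gives 4·29 − 5·23 = 1, so t = −5. So 23^(−1) ≡ −5 ≡ 24 (mod 29). Verify: 23 · 24 = 552 ≡ 1 (mod 29). ✓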